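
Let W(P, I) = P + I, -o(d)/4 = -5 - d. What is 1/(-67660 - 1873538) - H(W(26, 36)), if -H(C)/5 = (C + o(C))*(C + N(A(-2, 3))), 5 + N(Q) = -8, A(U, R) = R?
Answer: 156945858299/1941198 ≈ 80850.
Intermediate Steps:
o(d) = 20 + 4*d (o(d) = -4*(-5 - d) = 20 + 4*d)
N(Q) = -13 (N(Q) = -5 - 8 = -13)
W(P, I) = I + P
H(C) = -5*(-13 + C)*(20 + 5*C) (H(C) = -5*(C + (20 + 4*C))*(C - 13) = -5*(20 + 5*C)*(-13 + C) = -5*(-13 + C)*(20 + 5*C))
1/(-67660 - 1873538) - H(W(26, 36)) = 1/(-67660 - 1873538) - (1300 - 25*(36 + 26)² + 225*(36 + 26)) = 1/(-1941198) - (1300 - 25*62² + 225*62) = -1/1941198 - (1300 - 25*3844 + 13950) = -1/1941198 - (1300 - 96100 + 13950) = -1/1941198 - 1*(-80850) = -1/1941198 + 80850 = 156945858299/1941198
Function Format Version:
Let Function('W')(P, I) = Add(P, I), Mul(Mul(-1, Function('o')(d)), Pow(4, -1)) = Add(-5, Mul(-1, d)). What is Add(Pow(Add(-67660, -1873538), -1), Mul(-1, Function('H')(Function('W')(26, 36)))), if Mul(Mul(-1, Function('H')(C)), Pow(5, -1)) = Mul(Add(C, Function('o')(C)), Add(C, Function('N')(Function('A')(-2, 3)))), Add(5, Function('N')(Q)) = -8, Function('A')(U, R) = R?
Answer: Rational(156945858299, 1941198) ≈ 80850.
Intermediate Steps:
Function('o')(d) = Add(20, Mul(4, d)) (Function('o')(d) = Mul(-4, Add(-5, Mul(-1, d))) = Add(20, Mul(4, d)))
Function('N')(Q) = -13 (Function('N')(Q) = Add(-5, -8) = -13)
Function('W')(P, I) = Add(I, P)
Function('H')(C) = Mul(-5, Add(-13, C), Add(20, Mul(5, C))) (Function('H')(C) = Mul(-5, Mul(Add(C, Add(20, Mul(4, C))), Add(C, -13))) = Mul(-5, Mul(Add(20, Mul(5, C)), Add(-13, C))) = Mul(-5, Mul(Add(-13, C), Add(20, Mul(5, C)))) = Mul(-5, Add(-13, C), Add(20, Mul(5, C))))
Add(Pow(Add(-67660, -1873538), -1), Mul(-1, Function('H')(Function('W')(26, 36)))) = Add(Pow(Add(-67660, -1873538), -1), Mul(-1, Add(1300, Mul(-25, Pow(Add(36, 26), 2)), Mul(225, Add(36, 26))))) = Add(Pow(-1941198, -1), Mul(-1, Add(1300, Mul(-25, Pow(62, 2)), Mul(225, 62)))) = Add(Rational(-1, 1941198), Mul(-1, Add(1300, Mul(-25, 3844), 13950))) = Add(Rational(-1, 1941198), Mul(-1, Add(1300, -96100, 13950))) = Add(Rational(-1, 1941198), Mul(-1, -80850)) = Add(Rational(-1, 1941198), 80850) = Rational(156945858299, 1941198)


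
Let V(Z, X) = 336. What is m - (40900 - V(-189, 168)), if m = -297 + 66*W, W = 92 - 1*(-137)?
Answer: -25747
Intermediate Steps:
W = 229 (W = 92 + 137 = 229)
m = 14817 (m = -297 + 66*229 = -297 + 15114 = 14817)
m - (40900 - V(-189, 168)) = 14817 - (40900 - 1*336) = 14817 - (40900 - 336) = 14817 - 1*40564 = 14817 - 40564 = -25747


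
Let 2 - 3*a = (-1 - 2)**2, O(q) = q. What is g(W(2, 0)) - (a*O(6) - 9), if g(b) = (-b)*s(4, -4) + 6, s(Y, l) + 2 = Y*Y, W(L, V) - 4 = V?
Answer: -27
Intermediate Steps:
W(L, V) = 4 + V
s(Y, l) = -2 + Y**2 (s(Y, l) = -2 + Y*Y = -2 + Y**2)
a = -7/3 (a = 2/3 - (-1 - 2)**2/3 = 2/3 - 1/3*(-3)**2 = 2/3 - 1/3*9 = 2/3 - 3 = -7/3 ≈ -2.3333)
g(b) = 6 - 14*b (g(b) = (-b)*(-2 + 4**2) + 6 = (-b)*(-2 + 16) + 6 = -b*14 + 6 = -14*b + 6 = 6 - 14*b)
g(W(2, 0)) - (a*O(6) - 9) = (6 - 14*(4 + 0)) - (-7/3*6 - 9) = (6 - 14*4) - (-14 - 9) = (6 - 56) - 1*(-23) = -50 + 23 = -27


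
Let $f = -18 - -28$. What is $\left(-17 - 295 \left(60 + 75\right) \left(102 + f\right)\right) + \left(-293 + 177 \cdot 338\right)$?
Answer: $-4400884$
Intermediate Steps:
$f = 10$ ($f = -18 + 28 = 10$)
$\left(-17 - 295 \left(60 + 75\right) \left(102 + f\right)\right) + \left(-293 + 177 \cdot 338\right) = \left(-17 - 295 \left(60 + 75\right) \left(102 + 10\right)\right) + \left(-293 + 177 \cdot 338\right) = \left(-17 - 295 \cdot 135 \cdot 112\right) + \left(-293 + 59826\right) = \left(-17 - 4460400\right) + 59533 = -4460417 + 59533 = -4400884$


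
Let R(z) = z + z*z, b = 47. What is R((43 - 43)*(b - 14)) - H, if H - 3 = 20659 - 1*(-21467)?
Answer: -42129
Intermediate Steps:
H = 42129 (H = 3 + (20659 - 1*(-21467)) = 3 + (20659 + 21467) = 3 + 42126 = 42129)
R(z) = z + z**2
R((43 - 43)*(b - 14)) - H = ((43 - 43)*(47 - 14))*(1 + (43 - 43)*(47 - 14)) - 1*42129 = (0*33)*(1 + 0*33) - 42129 = 0*(1 + 0) - 42129 = 0*1 - 42129 = 0 - 42129 = -42129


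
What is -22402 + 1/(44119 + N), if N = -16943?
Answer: -608796751/27176 ≈ -22402.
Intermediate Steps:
-22402 + 1/(44119 + N) = -22402 + 1/(44119 - 16943) = -22402 + 1/27176 = -608796751/27176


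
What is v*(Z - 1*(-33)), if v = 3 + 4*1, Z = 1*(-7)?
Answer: 182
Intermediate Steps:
Z = -7
v = 7 (v = 3 + 4 = 7)
v*(Z - 1*(-33)) = 7*(-7 - 1*(-33)) = 7*(-7 + 33) = 7*26 = 182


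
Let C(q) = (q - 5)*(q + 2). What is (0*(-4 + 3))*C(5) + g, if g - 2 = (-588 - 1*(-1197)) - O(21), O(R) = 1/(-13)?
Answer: 7944/13 ≈ 611.08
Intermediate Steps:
C(q) = (-5 + q)*(2 + q)
O(R) = -1/13
g = 7944/13 (g = 2 + ((-588 - 1*(-1197)) - 1*(-1/13)) = 2 + ((-588 + 1197) + 1/13) = 2 + (609 + 1/13) = 2 + 7918/13 = 7944/13 ≈ 611.08)
(0*(-4 + 3))*C(5) + g = (0*(-4 + 3))*(-10 + 5**2 - 3*5) + 7944/13 = (0*(-1))*(-10 + 25 - 15) + 7944/13 = 0*0 + 7944/13 = 0 + 7944/13 = 7944/13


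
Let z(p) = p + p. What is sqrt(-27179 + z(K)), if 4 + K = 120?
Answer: I*sqrt(26947) ≈ 164.16*I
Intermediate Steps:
K = 116 (K = -4 + 120 = 116)
z(p) = 2*p
sqrt(-27179 + z(K)) = sqrt(-27179 + 2*116) = sqrt(-27179 + 232) = sqrt(-26947) = I*sqrt(26947)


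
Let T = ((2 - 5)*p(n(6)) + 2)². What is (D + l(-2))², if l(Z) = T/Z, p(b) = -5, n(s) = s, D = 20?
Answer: 62001/4 ≈ 15500.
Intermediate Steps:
T = 289 (T = ((2 - 5)*(-5) + 2)² = (-3*(-5) + 2)² = (15 + 2)² = 17² = 289)
l(Z) = 289/Z
(D + l(-2))² = (20 + 289/(-2))² = (20 + 289*(-½))² = (20 - 289/2)² = (-249/2)² = 62001/4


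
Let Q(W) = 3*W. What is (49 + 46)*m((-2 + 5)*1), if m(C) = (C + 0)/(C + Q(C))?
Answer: 95/4 ≈ 23.750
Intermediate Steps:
m(C) = ¼ (m(C) = (C + 0)/(C + 3*C) = C/((4*C)) = C*(1/(4*C)) = ¼)
(49 + 46)*m((-2 + 5)*1) = (49 + 46)*(¼) = 95*(¼) = 95/4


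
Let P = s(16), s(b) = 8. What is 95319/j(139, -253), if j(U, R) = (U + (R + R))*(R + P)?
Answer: 13617/12845 ≈ 1.0601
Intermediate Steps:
P = 8
j(U, R) = (8 + R)*(U + 2*R) (j(U, R) = (U + (R + R))*(R + 8) = (U + 2*R)*(8 + R) = (8 + R)*(U + 2*R))
95319/j(139, -253) = 95319/(2*(-253)² + 8*139 + 16*(-253) - 253*139) = 95319/(2*64009 + 1112 - 4048 - 35167) = 95319/(128018 + 1112 - 4048 - 35167) = 95319/89915 = 95319*(1/89915) = 13617/12845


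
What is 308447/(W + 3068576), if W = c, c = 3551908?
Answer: 308447/6620484 ≈ 0.046590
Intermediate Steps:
W = 3551908
308447/(W + 3068576) = 308447/(3551908 + 3068576) = 308447/6620484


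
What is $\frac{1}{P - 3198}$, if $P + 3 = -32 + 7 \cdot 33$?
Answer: $- \frac{1}{3002} \approx -0.00033311$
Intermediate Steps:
$P = 196$ ($P = -3 + \left(-32 + 7 \cdot 33\right) = -3 + \left(-32 + 231\right) = -3 + 199 = 196$)
$\frac{1}{P - 3198} = \frac{1}{196 - 3198} = \frac{1}{-3002} = - \frac{1}{3002}$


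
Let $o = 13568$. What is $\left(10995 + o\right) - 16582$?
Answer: $7981$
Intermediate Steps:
$\left(10995 + o\right) - 16582 = \left(10995 + 13568\right) - 16582 = 24563 - 16582 = 7981$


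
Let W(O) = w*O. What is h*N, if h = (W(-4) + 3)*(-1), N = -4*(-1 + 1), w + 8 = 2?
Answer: 0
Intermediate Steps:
w = -6 (w = -8 + 2 = -6)
N = 0 (N = -4*0 = 0)
W(O) = -6*O
h = -27 (h = (-6*(-4) + 3)*(-1) = (24 + 3)*(-1) = 27*(-1) = -27)
h*N = -27*0 = 0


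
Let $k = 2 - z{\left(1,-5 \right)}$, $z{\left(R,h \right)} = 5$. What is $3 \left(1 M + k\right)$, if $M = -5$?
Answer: $-24$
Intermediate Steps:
$k = -3$ ($k = 2 - 5 = -3$)
$3 \left(1 M + k\right) = 3 \left(1 \left(-5\right) - 3\right) = 3 \left(-5 - 3\right) = 3 \left(-8\right) = -24$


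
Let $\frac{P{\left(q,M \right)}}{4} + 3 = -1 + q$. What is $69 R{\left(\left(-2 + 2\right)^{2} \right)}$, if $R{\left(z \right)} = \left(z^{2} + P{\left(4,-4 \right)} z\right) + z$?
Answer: $0$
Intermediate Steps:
$P{\left(q,M \right)} = -16 + 4 q$ ($P{\left(q,M \right)} = -12 + 4 \left(-1 + q\right) = -12 + \left(-4 + 4 q\right) = -16 + 4 q$)
$R{\left(z \right)} = z + z^{2}$ ($R{\left(z \right)} = \left(z^{2} + \left(-16 + 4 \cdot 4\right) z\right) + z = \left(z^{2} + \left(-16 + 16\right) z\right) + z = \left(z^{2} + 0 z\right) + z = \left(z^{2} + 0\right) + z = z^{2} + z = z + z^{2}$)
$69 R{\left(\left(-2 + 2\right)^{2} \right)} = 69 \left(-2 + 2\right)^{2} \left(1 + \left(-2 + 2\right)^{2}\right) = 69 \cdot 0^{2} \left(1 + 0^{2}\right) = 69 \cdot 0 \left(1 + 0\right) = 69 \cdot 0 \cdot 1 = 69 \cdot 0 = 0$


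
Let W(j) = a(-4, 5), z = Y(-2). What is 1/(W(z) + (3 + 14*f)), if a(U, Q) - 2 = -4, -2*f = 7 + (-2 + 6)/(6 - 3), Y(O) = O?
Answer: -3/172 ≈ -0.017442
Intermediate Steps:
f = -25/6 (f = -(7 + (-2 + 6)/(6 - 3))/2 = -(7 + 4/3)/2 = -½*25/3 = -25/6 ≈ -4.1667)
a(U, Q) = -2 (a(U, Q) = 2 - 4 = -2)
z = -2
W(j) = -2
1/(W(z) + (3 + 14*f)) = 1/(-2 + (3 + 14*(-25/6))) = 1/(-2 + (3 - 175/3)) = 1/(-2 - 166/3) = 1/(-172/3) = -3/172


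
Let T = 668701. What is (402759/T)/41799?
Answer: 134253/9317011033 ≈ 1.4409e-5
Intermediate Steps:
(402759/T)/41799 = (402759/668701)/41799 = (402759*(1/668701))*(1/41799) = (402759/668701)*(1/41799) = 134253/9317011033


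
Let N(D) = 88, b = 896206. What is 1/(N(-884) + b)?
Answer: 1/896294 ≈ 1.1157e-6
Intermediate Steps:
1/(N(-884) + b) = 1/(88 + 896206) = 1/896294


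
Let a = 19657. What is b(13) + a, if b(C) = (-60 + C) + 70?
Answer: 19680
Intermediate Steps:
b(C) = 10 + C
b(13) + a = (10 + 13) + 19657 = 23 + 19657 = 19680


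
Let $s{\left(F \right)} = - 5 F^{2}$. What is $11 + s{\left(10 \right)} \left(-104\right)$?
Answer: $52011$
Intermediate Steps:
$11 + s{\left(10 \right)} \left(-104\right) = 11 + - 5 \cdot 10^{2} \left(-104\right) = 11 + \left(-5\right) 100 \left(-104\right) = 11 - -52000 = 11 + 52000 = 52011$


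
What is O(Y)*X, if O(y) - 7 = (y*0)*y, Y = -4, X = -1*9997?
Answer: -69979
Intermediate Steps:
X = -9997
O(y) = 7 (O(y) = 7 + (y*0)*y = 7 + 0*y = 7 + 0 = 7)
O(Y)*X = 7*(-9997) = -69979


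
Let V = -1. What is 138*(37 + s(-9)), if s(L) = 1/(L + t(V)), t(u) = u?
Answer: 25461/5 ≈ 5092.2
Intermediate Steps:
s(L) = 1/(-1 + L) (s(L) = 1/(L - 1) = 1/(-1 + L))
138*(37 + s(-9)) = 138*(37 + 1/(-1 - 9)) = 138*(37 + 1/(-10)) = 138*(37 - 1/10) = 138*(369/10) = 25461/5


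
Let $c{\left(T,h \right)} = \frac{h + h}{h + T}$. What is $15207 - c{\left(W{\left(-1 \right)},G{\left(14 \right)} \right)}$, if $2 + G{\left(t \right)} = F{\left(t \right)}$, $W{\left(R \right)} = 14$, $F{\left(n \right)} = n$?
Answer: $\frac{197679}{13} \approx 15206.0$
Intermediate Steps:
$G{\left(t \right)} = -2 + t$
$c{\left(T,h \right)} = \frac{2 h}{T + h}$
$15207 - c{\left(W{\left(-1 \right)},G{\left(14 \right)} \right)} = 15207 - \frac{2 \left(-2 + 14\right)}{14 + \left(-2 + 14\right)} = 15207 - 2 \cdot 12 \frac{1}{14 + 12} = 15207 - 2 \cdot 12 \cdot \frac{1}{26} = 15207 - \frac{12}{13} = \frac{197679}{13}$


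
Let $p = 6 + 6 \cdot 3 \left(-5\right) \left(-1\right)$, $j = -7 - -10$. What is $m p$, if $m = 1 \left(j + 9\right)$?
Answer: $1152$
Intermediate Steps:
$j = 3$ ($j = -7 + 10 = 3$)
$p = 96$ ($p = 6 + 6 \left(\left(-15\right) \left(-1\right)\right) = 6 + 6 \cdot 15 = 6 + 90 = 96$)
$m = 12$ ($m = 1 \left(3 + 9\right) = 1 \cdot 12 = 12$)
$m p = 12 \cdot 96 = 1152$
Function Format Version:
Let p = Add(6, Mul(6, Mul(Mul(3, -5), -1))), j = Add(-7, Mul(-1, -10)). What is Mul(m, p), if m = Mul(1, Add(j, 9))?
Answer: 1152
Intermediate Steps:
j = 3 (j = Add(-7, 10) = 3)
p = 96 (p = Add(6, Mul(6, Mul(-15, -1))) = Add(6, Mul(6, 15)) = Add(6, 90) = 96)
m = 12 (m = Mul(1, Add(3, 9)) = Mul(1, 12) = 12)
Mul(m, p) = Mul(12, 96) = 1152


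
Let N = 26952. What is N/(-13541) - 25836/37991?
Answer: -1373778708/514436131 ≈ -2.6705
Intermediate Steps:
N/(-13541) - 25836/37991 = 26952/(-13541) - 25836/37991 = 26952*(-1/13541) - 25836*1/37991 = -26952/13541 - 25836/37991 = -1373778708/514436131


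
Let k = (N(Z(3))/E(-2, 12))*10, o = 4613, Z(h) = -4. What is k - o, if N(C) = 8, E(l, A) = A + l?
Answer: -4605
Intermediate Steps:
k = 8 (k = (8/(12 - 2))*10 = (8/10)*10 = (8*(1/10))*10 = (4/5)*10 = 8)
k - o = 8 - 1*4613 = 8 - 4613 = -4605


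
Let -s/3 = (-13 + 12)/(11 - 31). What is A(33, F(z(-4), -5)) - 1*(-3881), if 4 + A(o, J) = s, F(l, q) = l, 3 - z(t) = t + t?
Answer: 77537/20 ≈ 3876.9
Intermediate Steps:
z(t) = 3 - 2*t (z(t) = 3 - (t + t) = 3 - 2*t)
s = -3/20 (s = -3*(-13 + 12)/(11 - 31) = -(-3)/(-20) = -(-3)*(-1)/20 = -3*1/20 = -3/20 ≈ -0.15000)
A(o, J) = -83/20 (A(o, J) = -4 - 3/20 = -83/20)
A(33, F(z(-4), -5)) - 1*(-3881) = -83/20 - 1*(-3881) = -83/20 + 3881 = 77537/20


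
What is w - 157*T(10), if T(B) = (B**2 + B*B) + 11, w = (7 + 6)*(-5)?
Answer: -33192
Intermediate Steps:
w = -65 (w = 13*(-5) = -65)
T(B) = 11 + 2*B**2 (T(B) = (B**2 + B**2) + 11 = 2*B**2 + 11 = 11 + 2*B**2)
w - 157*T(10) = -65 - 157*(11 + 2*10**2) = -65 - 157*(11 + 2*100) = -65 - 157*(11 + 200) = -65 - 157*211 = -65 - 33127 = -33192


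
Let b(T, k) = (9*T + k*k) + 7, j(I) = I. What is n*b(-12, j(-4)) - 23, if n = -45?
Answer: 3802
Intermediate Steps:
b(T, k) = 7 + k² + 9*T (b(T, k) = (9*T + k²) + 7 = (k² + 9*T) + 7 = 7 + k² + 9*T)
n*b(-12, j(-4)) - 23 = -45*(7 + (-4)² + 9*(-12)) - 23 = -45*(7 + 16 - 108) - 23 = -45*(-85) - 23 = 3825 - 23 = 3802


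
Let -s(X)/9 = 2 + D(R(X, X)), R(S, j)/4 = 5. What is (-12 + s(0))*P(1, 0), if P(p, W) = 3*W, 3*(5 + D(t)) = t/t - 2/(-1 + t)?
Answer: 0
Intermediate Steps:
R(S, j) = 20 (R(S, j) = 4*5 = 20)
D(t) = -14/3 - 2/(3*(-1 + t)) (D(t) = -5 + (t/t - 2/(-1 + t))/3 = -5 + (1 - 2/(-1 + t))/3 = -5 + (1/3 - 2/(3*(-1 + t))) = -14/3 - 2/(3*(-1 + t)))
s(X) = 462/19 (s(X) = -9*(2 + 2*(6 - 7*20)/(3*(-1 + 20))) = -9*(2 + (2/3)*(6 - 140)/19) = -9*(2 + (2/3)*(1/19)*(-134)) = -9*(2 - 268/57) = -9*(-154/57) = 462/19)
(-12 + s(0))*P(1, 0) = (-12 + 462/19)*(3*0) = (234/19)*0 = 0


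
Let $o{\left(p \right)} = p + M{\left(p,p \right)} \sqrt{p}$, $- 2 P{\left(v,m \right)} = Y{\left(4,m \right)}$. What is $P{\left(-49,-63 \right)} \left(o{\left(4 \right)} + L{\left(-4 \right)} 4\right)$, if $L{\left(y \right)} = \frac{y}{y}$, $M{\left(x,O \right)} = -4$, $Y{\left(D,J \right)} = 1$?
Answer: $0$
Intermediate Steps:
$L{\left(y \right)} = 1$
$P{\left(v,m \right)} = - \frac{1}{2}$ ($P{\left(v,m \right)} = \left(- \frac{1}{2}\right) 1 = - \frac{1}{2}$)
$o{\left(p \right)} = p - 4 \sqrt{p}$
$P{\left(-49,-63 \right)} \left(o{\left(4 \right)} + L{\left(-4 \right)} 4\right) = - \frac{\left(4 - 4 \sqrt{4}\right) + 1 \cdot 4}{2} = - \frac{\left(4 - 8\right) + 4}{2} = - \frac{-4 + 4}{2} = \left(- \frac{1}{2}\right) 0 = 0$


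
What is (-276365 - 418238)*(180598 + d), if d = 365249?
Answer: -379146963741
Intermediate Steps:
(-276365 - 418238)*(180598 + d) = (-276365 - 418238)*(180598 + 365249) = -694603*545847 = -379146963741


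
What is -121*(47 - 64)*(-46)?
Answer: -94622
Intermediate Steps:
-121*(47 - 64)*(-46) = -121*(-17)*(-46) = 2057*(-46) = -94622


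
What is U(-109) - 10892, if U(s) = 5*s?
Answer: -11437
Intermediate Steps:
U(-109) - 10892 = 5*(-109) - 10892 = -545 - 10892 = -11437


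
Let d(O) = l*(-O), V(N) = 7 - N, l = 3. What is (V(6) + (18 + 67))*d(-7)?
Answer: 1806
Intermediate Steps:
d(O) = -3*O (d(O) = 3*(-O) = -3*O)
(V(6) + (18 + 67))*d(-7) = ((7 - 1*6) + (18 + 67))*(-3*(-7)) = ((7 - 6) + 85)*21 = (1 + 85)*21 = 86*21 = 1806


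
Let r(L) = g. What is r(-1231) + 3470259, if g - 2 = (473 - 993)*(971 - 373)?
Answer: 3159301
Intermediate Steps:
g = -310958 (g = 2 + (473 - 993)*(971 - 373) = 2 - 520*598 = 2 - 310960 = -310958)
r(L) = -310958
r(-1231) + 3470259 = -310958 + 3470259 = 3159301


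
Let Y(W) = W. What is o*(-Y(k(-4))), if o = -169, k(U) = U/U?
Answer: 169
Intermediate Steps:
k(U) = 1
o*(-Y(k(-4))) = -(-169) = -169*(-1) = 169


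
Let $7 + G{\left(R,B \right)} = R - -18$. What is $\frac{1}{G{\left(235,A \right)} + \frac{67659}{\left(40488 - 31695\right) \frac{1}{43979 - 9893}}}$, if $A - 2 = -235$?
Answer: $\frac{977}{256487528} \approx 3.8092 \cdot 10^{-6}$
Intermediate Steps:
$A = -233$ ($A = 2 - 235 = -233$)
$G{\left(R,B \right)} = 11 + R$ ($G{\left(R,B \right)} = -7 + \left(R - -18\right) = -7 + \left(R + 18\right) = -7 + \left(18 + R\right) = 11 + R$)
$\frac{1}{G{\left(235,A \right)} + \frac{67659}{\left(40488 - 31695\right) \frac{1}{43979 - 9893}}} = \frac{1}{\left(11 + 235\right) + \frac{67659}{\left(40488 - 31695\right) \frac{1}{43979 - 9893}}} = \frac{1}{246 + \frac{67659}{8793 \frac{1}{43979 - 9893}}} = \frac{1}{246 + \frac{67659}{8793 \cdot \frac{1}{34086}}} = \frac{1}{246 + \frac{67659}{\frac{2931}{11362}}} = \frac{1}{246 + 67659 \cdot \frac{11362}{2931}} = \frac{1}{246 + \frac{256247186}{977}} = \frac{1}{\frac{256487528}{977}} = \frac{977}{256487528}$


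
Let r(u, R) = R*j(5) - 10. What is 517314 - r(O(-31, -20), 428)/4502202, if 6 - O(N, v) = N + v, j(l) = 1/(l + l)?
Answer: 5822630313488/11255505 ≈ 5.1731e+5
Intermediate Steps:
j(l) = 1/(2*l)
O(N, v) = 6 - N - v (O(N, v) = 6 - (N + v) = 6 + (-N - v) = 6 - N - v)
r(u, R) = -10 + R/10 (r(u, R) = R*((½)/5) - 10 = R*((½)*(⅕)) - 10 = R*(⅒) - 10 = R/10 - 10 = -10 + R/10)
517314 - r(O(-31, -20), 428)/4502202 = 517314 - (-10 + (⅒)*428)/4502202 = 517314 - (-10 + 214/5)/4502202 = 517314 - 164/(5*4502202) = 517314 - 1*82/11255505 = 517314 - 82/11255505 = 5822630313488/11255505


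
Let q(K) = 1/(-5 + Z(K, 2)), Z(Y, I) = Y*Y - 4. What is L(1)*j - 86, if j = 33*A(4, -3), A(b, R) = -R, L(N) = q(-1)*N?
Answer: -787/8 ≈ -98.375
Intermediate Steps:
Z(Y, I) = -4 + Y² (Z(Y, I) = Y² - 4 = -4 + Y²)
q(K) = 1/(-9 + K²) (q(K) = 1/(-5 + (-4 + K²)) = 1/(-9 + K²))
L(N) = -N/8 (L(N) = N/(-9 + (-1)²) = N/(-9 + 1) = N/(-8) = -N/8)
j = 99 (j = 33*(-1*(-3)) = 33*3 = 99)
L(1)*j - 86 = -⅛*1*99 - 86 = -⅛*99 - 86 = -99/8 - 86 = -787/8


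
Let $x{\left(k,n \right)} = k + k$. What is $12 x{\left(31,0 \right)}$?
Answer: $744$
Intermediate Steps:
$x{\left(k,n \right)} = 2 k$
$12 x{\left(31,0 \right)} = 12 \cdot 2 \cdot 31 = 12 \cdot 62 = 744$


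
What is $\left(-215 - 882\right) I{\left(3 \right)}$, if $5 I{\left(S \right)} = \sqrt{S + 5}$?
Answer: $- \frac{2194 \sqrt{2}}{5} \approx -620.56$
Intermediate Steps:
$I{\left(S \right)} = \frac{\sqrt{5 + S}}{5}$ ($I{\left(S \right)} = \frac{\sqrt{S + 5}}{5} = \frac{\sqrt{5 + S}}{5}$)
$\left(-215 - 882\right) I{\left(3 \right)} = \left(-215 - 882\right) \frac{\sqrt{5 + 3}}{5} = \left(-215 - 882\right) \frac{\sqrt{8}}{5} = - 1097 \frac{2 \sqrt{2}}{5} = - \frac{2194 \sqrt{2}}{5}$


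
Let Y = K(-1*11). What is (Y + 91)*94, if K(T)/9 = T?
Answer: -752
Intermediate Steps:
K(T) = 9*T
Y = -99 (Y = 9*(-1*11) = 9*(-11) = -99)
(Y + 91)*94 = (-99 + 91)*94 = -8*94 = -752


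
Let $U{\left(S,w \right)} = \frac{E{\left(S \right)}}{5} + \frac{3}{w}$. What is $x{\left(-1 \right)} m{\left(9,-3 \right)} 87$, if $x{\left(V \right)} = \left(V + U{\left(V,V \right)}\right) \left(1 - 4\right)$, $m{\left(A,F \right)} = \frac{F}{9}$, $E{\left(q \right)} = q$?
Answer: $- \frac{1827}{5} \approx -365.4$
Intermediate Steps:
$m{\left(A,F \right)} = \frac{F}{9}$ ($m{\left(A,F \right)} = F \frac{1}{9} = \frac{F}{9}$)
$U{\left(S,w \right)} = \frac{3}{w} + \frac{S}{5}$ ($U{\left(S,w \right)} = \frac{S}{5} + \frac{3}{w} = \frac{3}{w} + \frac{S}{5}$)
$x{\left(V \right)} = - \frac{9}{V} - \frac{18 V}{5}$ ($x{\left(V \right)} = \left(V + \left(\frac{3}{V} + \frac{V}{5}\right)\right) \left(1 - 4\right) = \left(\frac{3}{V} + \frac{6 V}{5}\right) \left(-3\right) = - \frac{9}{V} - \frac{18 V}{5}$)
$x{\left(-1 \right)} m{\left(9,-3 \right)} 87 = \left(- \frac{9}{-1} - - \frac{18}{5}\right) \frac{1}{9} \left(-3\right) 87 = \left(\left(-9\right) \left(-1\right) + \frac{18}{5}\right) \left(- \frac{1}{3}\right) 87 = \left(9 + \frac{18}{5}\right) \left(- \frac{1}{3}\right) 87 = \frac{63}{5} \left(- \frac{1}{3}\right) 87 = \left(- \frac{21}{5}\right) 87 = - \frac{1827}{5}$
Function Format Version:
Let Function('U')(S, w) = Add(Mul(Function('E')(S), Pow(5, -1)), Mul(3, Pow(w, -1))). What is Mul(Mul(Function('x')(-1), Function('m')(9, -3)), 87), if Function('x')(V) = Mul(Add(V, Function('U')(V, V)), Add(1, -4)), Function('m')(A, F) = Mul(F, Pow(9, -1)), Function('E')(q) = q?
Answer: Rational(-1827, 5) ≈ -365.40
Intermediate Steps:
Function('m')(A, F) = Mul(Rational(1, 9), F) (Function('m')(A, F) = Mul(F, Rational(1, 9)) = Mul(Rational(1, 9), F))
Function('U')(S, w) = Add(Mul(3, Pow(w, -1)), Mul(Rational(1, 5), S)) (Function('U')(S, w) = Add(Mul(S, Pow(5, -1)), Mul(3, Pow(w, -1))) = Add(Mul(S, Rational(1, 5)), Mul(3, Pow(w, -1))) = Add(Mul(Rational(1, 5), S), Mul(3, Pow(w, -1))) = Add(Mul(3, Pow(w, -1)), Mul(Rational(1, 5), S)))
Function('x')(V) = Add(Mul(-9, Pow(V, -1)), Mul(Rational(-18, 5), V)) (Function('x')(V) = Mul(Add(V, Add(Mul(3, Pow(V, -1)), Mul(Rational(1, 5), V))), Add(1, -4)) = Mul(Add(Mul(3, Pow(V, -1)), Mul(Rational(6, 5), V)), -3) = Add(Mul(-9, Pow(V, -1)), Mul(Rational(-18, 5), V)))
Mul(Mul(Function('x')(-1), Function('m')(9, -3)), 87) = Mul(Mul(Add(Mul(-9, Pow(-1, -1)), Mul(Rational(-18, 5), -1)), Mul(Rational(1, 9), -3)), 87) = Mul(Mul(Add(Mul(-9, -1), Rational(18, 5)), Rational(-1, 3)), 87) = Mul(Mul(Add(9, Rational(18, 5)), Rational(-1, 3)), 87) = Mul(Mul(Rational(63, 5), Rational(-1, 3)), 87) = Mul(Rational(-21, 5), 87) = Rational(-1827, 5)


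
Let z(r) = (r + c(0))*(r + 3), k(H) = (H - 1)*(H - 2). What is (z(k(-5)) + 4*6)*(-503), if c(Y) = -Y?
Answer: -962742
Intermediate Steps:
k(H) = (-1 + H)*(-2 + H)
z(r) = r*(3 + r) (z(r) = (r - 1*0)*(r + 3) = (r + 0)*(3 + r) = r*(3 + r))
(z(k(-5)) + 4*6)*(-503) = ((2 + (-5)² - 3*(-5))*(3 + (2 + (-5)² - 3*(-5))) + 4*6)*(-503) = ((2 + 25 + 15)*(3 + (2 + 25 + 15)) + 24)*(-503) = (42*(3 + 42) + 24)*(-503) = (42*45 + 24)*(-503) = (1890 + 24)*(-503) = 1914*(-503) = -962742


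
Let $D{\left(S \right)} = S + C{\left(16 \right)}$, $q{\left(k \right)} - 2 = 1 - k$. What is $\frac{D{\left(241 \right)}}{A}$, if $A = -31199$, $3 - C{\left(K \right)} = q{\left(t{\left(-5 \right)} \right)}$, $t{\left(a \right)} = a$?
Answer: $- \frac{236}{31199} \approx -0.0075643$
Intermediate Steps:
$q{\left(k \right)} = 3 - k$ ($q{\left(k \right)} = 2 - \left(-1 + k\right) = 3 - k$)
$C{\left(K \right)} = -5$ ($C{\left(K \right)} = 3 - \left(3 - -5\right) = 3 - \left(3 + 5\right) = 3 - 8 = -5$)
$D{\left(S \right)} = -5 + S$ ($D{\left(S \right)} = S - 5 = -5 + S$)
$\frac{D{\left(241 \right)}}{A} = \frac{-5 + 241}{-31199} = 236 \left(- \frac{1}{31199}\right) = - \frac{236}{31199}$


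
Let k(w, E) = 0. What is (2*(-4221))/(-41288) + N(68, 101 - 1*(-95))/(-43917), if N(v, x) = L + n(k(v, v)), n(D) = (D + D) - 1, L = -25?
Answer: 185910401/906622548 ≈ 0.20506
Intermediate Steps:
n(D) = -1 + 2*D (n(D) = 2*D - 1 = -1 + 2*D)
N(v, x) = -26 (N(v, x) = -25 + (-1 + 2*0) = -25 + (-1 + 0) = -25 - 1 = -26)
(2*(-4221))/(-41288) + N(68, 101 - 1*(-95))/(-43917) = (2*(-4221))/(-41288) - 26/(-43917) = -8442*(-1/41288) - 26*(-1/43917) = 4221/20644 + 26/43917 = 185910401/906622548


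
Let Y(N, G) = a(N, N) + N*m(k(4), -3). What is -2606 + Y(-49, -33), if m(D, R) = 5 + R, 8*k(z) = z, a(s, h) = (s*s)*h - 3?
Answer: -120356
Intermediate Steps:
a(s, h) = -3 + h*s² (a(s, h) = s²*h - 3 = h*s² - 3 = -3 + h*s²)
k(z) = z/8
Y(N, G) = -3 + N³ + 2*N (Y(N, G) = (-3 + N*N²) + N*(5 - 3) = (-3 + N³) + N*2 = (-3 + N³) + 2*N = -3 + N³ + 2*N)
-2606 + Y(-49, -33) = -2606 + (-3 + (-49)³ + 2*(-49)) = -2606 + (-3 - 117649 - 98) = -2606 - 117750 = -120356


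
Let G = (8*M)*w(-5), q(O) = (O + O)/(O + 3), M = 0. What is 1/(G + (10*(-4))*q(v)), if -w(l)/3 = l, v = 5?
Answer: -1/50 ≈ -0.020000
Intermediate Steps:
w(l) = -3*l
q(O) = 2*O/(3 + O) (q(O) = (2*O)/(3 + O) = 2*O/(3 + O))
G = 0 (G = (8*0)*(-3*(-5)) = 0*15 = 0)
1/(G + (10*(-4))*q(v)) = 1/(0 + (10*(-4))*(2*5/(3 + 5))) = 1/(0 - 80*5/8) = 1/(0 - 40*5/4) = 1/(0 - 50) = 1/(-50) = -1/50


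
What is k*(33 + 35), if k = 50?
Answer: 3400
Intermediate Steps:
k*(33 + 35) = 50*(33 + 35) = 50*68 = 3400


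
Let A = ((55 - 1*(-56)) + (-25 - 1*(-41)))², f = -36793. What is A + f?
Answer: -20664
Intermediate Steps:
A = 16129 (A = ((55 + 56) + (-25 + 41))² = (111 + 16)² = 127² = 16129)
A + f = 16129 - 36793 = -20664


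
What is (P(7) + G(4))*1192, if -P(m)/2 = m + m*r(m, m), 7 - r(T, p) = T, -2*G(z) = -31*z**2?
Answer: 278928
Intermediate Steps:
G(z) = 31*z**2/2 (G(z) = -(-31)*z**2/2 = 31*z**2/2)
r(T, p) = 7 - T
P(m) = -2*m - 2*m*(7 - m) (P(m) = -2*(m + m*(7 - m)) = -2*m - 2*m*(7 - m))
(P(7) + G(4))*1192 = (2*7*(-8 + 7) + (31/2)*4**2)*1192 = (2*7*(-1) + (31/2)*16)*1192 = (-14 + 248)*1192 = 234*1192 = 278928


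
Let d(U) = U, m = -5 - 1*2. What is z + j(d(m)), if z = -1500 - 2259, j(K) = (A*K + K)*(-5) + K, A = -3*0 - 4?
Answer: -3871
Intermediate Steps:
A = -4 (A = 0 - 4 = -4)
m = -7 (m = -5 - 2 = -7)
j(K) = 16*K (j(K) = (-4*K + K)*(-5) + K = -3*K*(-5) + K = 15*K + K = 16*K)
z = -3759
z + j(d(m)) = -3759 + 16*(-7) = -3759 - 112 = -3871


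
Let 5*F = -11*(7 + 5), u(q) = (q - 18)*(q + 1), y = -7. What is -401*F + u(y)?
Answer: 53682/5 ≈ 10736.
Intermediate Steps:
u(q) = (1 + q)*(-18 + q) (u(q) = (-18 + q)*(1 + q) = (1 + q)*(-18 + q))
F = -132/5 (F = (-11*(7 + 5))/5 = (-11*12)/5 = (⅕)*(-132) = -132/5 ≈ -26.400)
-401*F + u(y) = -401*(-132/5) + (-18 + (-7)² - 17*(-7)) = 52932/5 + (-18 + 49 + 119) = 52932/5 + 150 = 53682/5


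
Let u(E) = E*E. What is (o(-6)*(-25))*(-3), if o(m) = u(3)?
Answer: 675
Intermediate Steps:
u(E) = E²
o(m) = 9 (o(m) = 3² = 9)
(o(-6)*(-25))*(-3) = (9*(-25))*(-3) = -225*(-3) = 675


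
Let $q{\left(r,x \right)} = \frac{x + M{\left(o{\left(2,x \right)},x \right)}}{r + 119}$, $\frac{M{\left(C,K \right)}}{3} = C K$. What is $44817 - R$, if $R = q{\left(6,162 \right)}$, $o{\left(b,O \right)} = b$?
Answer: $\frac{5600991}{125} \approx 44808.0$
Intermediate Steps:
$M{\left(C,K \right)} = 3 C K$
$q{\left(r,x \right)} = \frac{7 x}{119 + r}$ ($q{\left(r,x \right)} = \frac{x + 3 \cdot 2 x}{r + 119} = \frac{x + 6 x}{119 + r} = \frac{7 x}{119 + r}$)
$R = \frac{1134}{125}$ ($R = 7 \cdot 162 \frac{1}{119 + 6} = 7 \cdot 162 \cdot \frac{1}{125} = \frac{1134}{125} \approx 9.072$)
$44817 - R = 44817 - \frac{1134}{125} = \frac{5600991}{125}$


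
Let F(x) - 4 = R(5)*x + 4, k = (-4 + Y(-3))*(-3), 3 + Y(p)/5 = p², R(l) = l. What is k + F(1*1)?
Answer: -65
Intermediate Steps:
Y(p) = -15 + 5*p²
k = -78 (k = (-4 + (-15 + 5*(-3)²))*(-3) = (-4 + (-15 + 5*9))*(-3) = (-4 + (-15 + 45))*(-3) = (-4 + 30)*(-3) = 26*(-3) = -78)
F(x) = 8 + 5*x (F(x) = 4 + (5*x + 4) = 4 + (4 + 5*x) = 8 + 5*x)
k + F(1*1) = -78 + (8 + 5*(1*1)) = -78 + (8 + 5*1) = -78 + (8 + 5) = -78 + 13 = -65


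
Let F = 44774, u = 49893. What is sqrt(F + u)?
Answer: sqrt(94667) ≈ 307.68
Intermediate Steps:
sqrt(F + u) = sqrt(44774 + 49893) = sqrt(94667)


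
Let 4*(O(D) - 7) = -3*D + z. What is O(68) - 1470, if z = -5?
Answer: -6061/4 ≈ -1515.3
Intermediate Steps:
O(D) = 23/4 - 3*D/4 (O(D) = 7 + (-3*D - 5)/4 = 7 + (-5 - 3*D)/4 = 7 + (-5/4 - 3*D/4) = 23/4 - 3*D/4)
O(68) - 1470 = (23/4 - ¾*68) - 1470 = (23/4 - 51) - 1470 = -181/4 - 1470 = -6061/4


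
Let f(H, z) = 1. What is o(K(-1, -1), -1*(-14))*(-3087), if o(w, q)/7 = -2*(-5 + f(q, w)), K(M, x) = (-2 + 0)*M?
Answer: -172872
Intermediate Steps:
K(M, x) = -2*M
o(w, q) = 56 (o(w, q) = 7*(-2*(-5 + 1)) = 7*(-2*(-4)) = 7*8 = 56)
o(K(-1, -1), -1*(-14))*(-3087) = 56*(-3087) = -172872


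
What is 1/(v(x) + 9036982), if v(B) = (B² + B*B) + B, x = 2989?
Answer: 1/26908213 ≈ 3.7163e-8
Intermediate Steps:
v(B) = B + 2*B² (v(B) = (B² + B²) + B = 2*B² + B = B + 2*B²)
1/(v(x) + 9036982) = 1/(2989*(1 + 2*2989) + 9036982) = 1/(2989*(1 + 5978) + 9036982) = 1/(2989*5979 + 9036982) = 1/(17871231 + 9036982) = 1/26908213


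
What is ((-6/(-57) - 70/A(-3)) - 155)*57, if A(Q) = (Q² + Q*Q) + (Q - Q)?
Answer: -27152/3 ≈ -9050.7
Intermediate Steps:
A(Q) = 2*Q² (A(Q) = (Q² + Q²) + 0 = 2*Q² + 0 = 2*Q²)
((-6/(-57) - 70/A(-3)) - 155)*57 = ((-6/(-57) - 70/(2*(-3)²)) - 155)*57 = ((-6*(-1/57) - 70/(2*9)) - 155)*57 = ((2/19 - 70/18) - 155)*57 = ((2/19 - 70*1/18) - 155)*57 = ((2/19 - 35/9) - 155)*57 = (-647/171 - 155)*57 = -27152/171*57 = -27152/3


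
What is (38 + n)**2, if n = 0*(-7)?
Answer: 1444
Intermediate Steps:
n = 0
(38 + n)**2 = (38 + 0)**2 = 38**2 = 1444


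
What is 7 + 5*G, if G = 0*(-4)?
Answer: 7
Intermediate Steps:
G = 0
7 + 5*G = 7 + 5*0 = 7 + 0 = 7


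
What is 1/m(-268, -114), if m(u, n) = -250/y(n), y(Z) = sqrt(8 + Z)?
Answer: -I*sqrt(106)/250 ≈ -0.041183*I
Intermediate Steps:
m(u, n) = -250/sqrt(8 + n)
1/m(-268, -114) = 1/(-250/sqrt(8 - 114)) = 1/(-(-125)*I*sqrt(106)/53) = 1/(125*I*sqrt(106)/53) = -I*sqrt(106)/250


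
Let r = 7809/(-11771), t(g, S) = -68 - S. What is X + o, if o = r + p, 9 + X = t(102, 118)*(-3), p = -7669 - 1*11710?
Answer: -221655739/11771 ≈ -18831.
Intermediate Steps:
r = -7809/11771 (r = 7809*(-1/11771) = -7809/11771 ≈ -0.66341)
p = -19379 (p = -7669 - 11710 = -19379)
X = 549 (X = -9 + (-68 - 1*118)*(-3) = -9 + (-68 - 118)*(-3) = -9 - 186*(-3) = -9 + 558 = 549)
o = -228118018/11771 (o = -7809/11771 - 19379 = -228118018/11771 ≈ -19380.)
X + o = 549 - 228118018/11771 = -221655739/11771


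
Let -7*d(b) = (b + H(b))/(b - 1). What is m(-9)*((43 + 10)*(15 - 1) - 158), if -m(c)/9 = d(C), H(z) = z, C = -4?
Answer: 42048/35 ≈ 1201.4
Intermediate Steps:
d(b) = -2*b/(7*(-1 + b)) (d(b) = -(b + b)/(7*(b - 1)) = -2*b/(7*(-1 + b)))
m(c) = 72/35 (m(c) = -(-18)*(-4)/(-7 + 7*(-4)) = -(-18)*(-4)/(-7 - 28) = -(-18)*(-4)/(-35) = -(-18)*(-4)*(-1)/35 = -9*(-8/35) = 72/35)
m(-9)*((43 + 10)*(15 - 1) - 158) = 72*((43 + 10)*(15 - 1) - 158)/35 = 72*(53*14 - 158)/35 = 72*(742 - 158)/35 = (72/35)*584 = 42048/35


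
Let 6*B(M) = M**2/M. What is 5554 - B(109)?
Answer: 33215/6 ≈ 5535.8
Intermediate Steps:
B(M) = M/6 (B(M) = (M**2/M)/6 = M/6)
5554 - B(109) = 5554 - 109/6 = 33215/6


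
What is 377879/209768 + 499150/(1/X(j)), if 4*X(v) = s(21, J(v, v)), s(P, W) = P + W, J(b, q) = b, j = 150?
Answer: 4476168933179/209768 ≈ 2.1339e+7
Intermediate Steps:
X(v) = 21/4 + v/4 (X(v) = (21 + v)/4 = 21/4 + v/4)
377879/209768 + 499150/(1/X(j)) = 377879/209768 + 499150/(1/(21/4 + (¼)*150)) = 377879*(1/209768) + 499150/(1/(21/4 + 75/2)) = 377879/209768 + 499150/(1/(171/4)) = 377879/209768 + 499150/(4/171) = 377879/209768 + 499150*(171/4) = 377879/209768 + 42677325/2 = 4476168933179/209768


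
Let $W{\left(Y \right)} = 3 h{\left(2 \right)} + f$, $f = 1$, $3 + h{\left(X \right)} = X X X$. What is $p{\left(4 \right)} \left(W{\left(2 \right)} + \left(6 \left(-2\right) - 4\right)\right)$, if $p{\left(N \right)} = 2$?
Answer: $0$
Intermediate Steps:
$h{\left(X \right)} = -3 + X^{3}$ ($h{\left(X \right)} = -3 + X X X = -3 + X^{2} X = -3 + X^{3}$)
$W{\left(Y \right)} = 16$ ($W{\left(Y \right)} = 3 \left(-3 + 2^{3}\right) + 1 = 3 \left(-3 + 8\right) + 1 = 3 \cdot 5 + 1 = 15 + 1 = 16$)
$p{\left(4 \right)} \left(W{\left(2 \right)} + \left(6 \left(-2\right) - 4\right)\right) = 2 \left(16 + \left(6 \left(-2\right) - 4\right)\right) = 2 \left(16 - 16\right) = 2 \cdot 0 = 0$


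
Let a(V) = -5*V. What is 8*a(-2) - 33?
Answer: 47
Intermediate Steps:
8*a(-2) - 33 = 8*(-5*(-2)) - 33 = 8*10 - 33 = 80 - 33 = 47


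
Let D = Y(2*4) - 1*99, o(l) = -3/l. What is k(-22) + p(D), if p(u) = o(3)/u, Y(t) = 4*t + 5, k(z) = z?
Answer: -1363/62 ≈ -21.984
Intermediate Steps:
Y(t) = 5 + 4*t
D = -62 (D = (5 + 4*(2*4)) - 1*99 = (5 + 4*8) - 99 = (5 + 32) - 99 = 37 - 99 = -62)
p(u) = -1/u (p(u) = (-3/3)/u = (-3*⅓)/u = -1/u)
k(-22) + p(D) = -22 - 1/(-62) = -22 - 1*(-1/62) = -22 + 1/62 = -1363/62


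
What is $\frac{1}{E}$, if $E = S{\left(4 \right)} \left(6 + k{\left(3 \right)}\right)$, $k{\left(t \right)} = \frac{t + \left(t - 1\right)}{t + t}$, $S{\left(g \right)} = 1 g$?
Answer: $\frac{3}{82} \approx 0.036585$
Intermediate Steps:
$S{\left(g \right)} = g$
$k{\left(t \right)} = \frac{-1 + 2 t}{2 t}$ ($k{\left(t \right)} = \frac{t + \left(-1 + t\right)}{2 t} = \left(-1 + 2 t\right) \frac{1}{2 t} = \frac{-1 + 2 t}{2 t}$)
$E = \frac{82}{3}$ ($E = 4 \left(6 + \frac{- \frac{1}{2} + 3}{3}\right) = 4 \left(6 + \frac{1}{3} \cdot \frac{5}{2}\right) = 4 \left(6 + \frac{5}{6}\right) = 4 \cdot \frac{41}{6} = \frac{82}{3} \approx 27.333$)
$\frac{1}{E} = \frac{1}{\frac{82}{3}} = \frac{3}{82}$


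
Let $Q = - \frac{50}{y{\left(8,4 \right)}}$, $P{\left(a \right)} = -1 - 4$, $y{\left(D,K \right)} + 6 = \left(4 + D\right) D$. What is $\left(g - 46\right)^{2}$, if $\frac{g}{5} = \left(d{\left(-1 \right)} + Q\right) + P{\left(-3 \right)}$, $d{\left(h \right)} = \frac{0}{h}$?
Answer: $\frac{440896}{81} \approx 5443.2$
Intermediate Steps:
$d{\left(h \right)} = 0$
$y{\left(D,K \right)} = -6 + D \left(4 + D\right)$ ($y{\left(D,K \right)} = -6 + \left(4 + D\right) D = -6 + D \left(4 + D\right)$)
$P{\left(a \right)} = -5$
$Q = - \frac{5}{9}$ ($Q = - \frac{50}{-6 + 8^{2} + 4 \cdot 8} = - \frac{50}{-6 + 64 + 32} = - \frac{50}{90} = \left(-50\right) \frac{1}{90} = - \frac{5}{9} \approx -0.55556$)
$g = - \frac{250}{9}$ ($g = 5 \left(\left(0 - \frac{5}{9}\right) - 5\right) = 5 \left(- \frac{5}{9} - 5\right) = 5 \left(- \frac{50}{9}\right) = - \frac{250}{9} \approx -27.778$)
$\left(g - 46\right)^{2} = \left(- \frac{250}{9} - 46\right)^{2} = \left(- \frac{664}{9}\right)^{2} = \frac{440896}{81}$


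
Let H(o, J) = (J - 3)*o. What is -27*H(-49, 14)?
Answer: 14553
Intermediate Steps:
H(o, J) = o*(-3 + J) (H(o, J) = (-3 + J)*o = o*(-3 + J))
-27*H(-49, 14) = -(-1323)*(-3 + 14) = -(-1323)*11 = -27*(-539) = 14553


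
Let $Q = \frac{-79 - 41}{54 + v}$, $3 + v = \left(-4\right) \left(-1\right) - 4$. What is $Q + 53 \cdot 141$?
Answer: $\frac{127001}{17} \approx 7470.6$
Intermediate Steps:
$v = -3$ ($v = -3 - 0 = -3 + \left(4 - 4\right) = -3 + 0 = -3$)
$Q = - \frac{40}{17}$ ($Q = \frac{-79 - 41}{54 - 3} = - \frac{120}{51} = \left(-120\right) \frac{1}{51} = - \frac{40}{17} \approx -2.3529$)
$Q + 53 \cdot 141 = - \frac{40}{17} + 53 \cdot 141 = - \frac{40}{17} + 7473 = \frac{127001}{17}$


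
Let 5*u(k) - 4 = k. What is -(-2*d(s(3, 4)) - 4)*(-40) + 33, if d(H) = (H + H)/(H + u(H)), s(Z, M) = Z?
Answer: -2597/11 ≈ -236.09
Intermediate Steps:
u(k) = ⅘ + k/5
d(H) = 2*H/(⅘ + 6*H/5) (d(H) = (H + H)/(H + (⅘ + H/5)) = (2*H)/(⅘ + 6*H/5) = 2*H/(⅘ + 6*H/5))
-(-2*d(s(3, 4)) - 4)*(-40) + 33 = -(-10*3/(2 + 3*3) - 4)*(-40) + 33 = -(-10*3/(2 + 9) - 4)*(-40) + 33 = -(-10*3/11 - 4)*(-40) + 33 = -(-2*15/11 - 4)*(-40) + 33 = -(-30/11 - 4)*(-40) + 33 = -1*(-74/11)*(-40) + 33 = (74/11)*(-40) + 33 = -2960/11 + 33 = -2597/11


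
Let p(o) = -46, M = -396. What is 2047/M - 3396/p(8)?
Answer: 625327/9108 ≈ 68.657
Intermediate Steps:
2047/M - 3396/p(8) = 2047/(-396) - 3396/(-46) = 2047*(-1/396) - 3396*(-1/46) = -2047/396 + 1698/23 = 625327/9108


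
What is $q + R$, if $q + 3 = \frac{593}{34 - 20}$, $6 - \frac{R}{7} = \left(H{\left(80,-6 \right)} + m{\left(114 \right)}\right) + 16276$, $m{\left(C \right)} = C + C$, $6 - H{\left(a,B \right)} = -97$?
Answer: $- \frac{1626347}{14} \approx -1.1617 \cdot 10^{5}$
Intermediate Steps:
$H{\left(a,B \right)} = 103$ ($H{\left(a,B \right)} = 6 - -97 = 6 + 97 = 103$)
$m{\left(C \right)} = 2 C$
$R = -116207$ ($R = 42 - 7 \left(\left(103 + 2 \cdot 114\right) + 16276\right) = 42 - 7 \left(\left(103 + 228\right) + 16276\right) = 42 - 7 \left(331 + 16276\right) = 42 - 116249 = -116207$)
$q = \frac{551}{14}$ ($q = -3 + \frac{593}{34 - 20} = -3 + \frac{593}{14} = \frac{551}{14} \approx 39.357$)
$q + R = \frac{551}{14} - 116207 = - \frac{1626347}{14}$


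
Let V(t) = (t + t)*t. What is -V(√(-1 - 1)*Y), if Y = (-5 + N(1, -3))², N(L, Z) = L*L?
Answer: 1024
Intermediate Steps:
N(L, Z) = L²
Y = 16 (Y = (-5 + 1²)² = (-5 + 1)² = (-4)² = 16)
V(t) = 2*t² (V(t) = (2*t)*t = 2*t²)
-V(√(-1 - 1)*Y) = -2*(√(-1 - 1)*16)² = -2*(√(-2)*16)² = -2*((I*√2)*16)² = -2*(16*I*√2)² = -2*(-512) = -1*(-1024) = 1024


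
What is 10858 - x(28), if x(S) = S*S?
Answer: 10074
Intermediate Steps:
x(S) = S**2
10858 - x(28) = 10858 - 1*28**2 = 10858 - 1*784 = 10858 - 784 = 10074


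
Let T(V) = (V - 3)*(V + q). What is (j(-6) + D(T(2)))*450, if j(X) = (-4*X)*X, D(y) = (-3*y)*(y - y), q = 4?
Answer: -64800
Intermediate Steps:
T(V) = (-3 + V)*(4 + V) (T(V) = (V - 3)*(V + 4) = (-3 + V)*(4 + V))
D(y) = 0 (D(y) = -3*y*0 = 0)
j(X) = -4*X²
(j(-6) + D(T(2)))*450 = (-4*(-6)² + 0)*450 = (-4*36 + 0)*450 = (-144 + 0)*450 = -144*450 = -64800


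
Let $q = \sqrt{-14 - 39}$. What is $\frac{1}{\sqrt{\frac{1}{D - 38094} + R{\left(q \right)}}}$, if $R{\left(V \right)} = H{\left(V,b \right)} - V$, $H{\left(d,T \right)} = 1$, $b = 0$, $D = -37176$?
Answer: $\frac{\sqrt{75270}}{\sqrt{75269 - 75270 i \sqrt{53}}} \approx 0.27803 + 0.24245 i$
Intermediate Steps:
$q = i \sqrt{53}$ ($q = \sqrt{-53} = i \sqrt{53} \approx 7.2801 i$)
$R{\left(V \right)} = 1 - V$
$\frac{1}{\sqrt{\frac{1}{D - 38094} + R{\left(q \right)}}} = \frac{1}{\sqrt{\frac{1}{-37176 - 38094} + \left(1 - i \sqrt{53}\right)}} = \frac{1}{\sqrt{\frac{1}{-75270} + \left(1 - i \sqrt{53}\right)}} = \frac{1}{\sqrt{- \frac{1}{75270} + \left(1 - i \sqrt{53}\right)}} = \frac{1}{\sqrt{\frac{75269}{75270} - i \sqrt{53}}}$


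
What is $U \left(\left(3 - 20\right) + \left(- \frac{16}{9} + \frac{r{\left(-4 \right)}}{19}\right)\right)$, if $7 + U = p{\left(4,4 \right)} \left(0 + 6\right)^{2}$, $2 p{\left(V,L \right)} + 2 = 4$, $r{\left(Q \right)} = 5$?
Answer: $- \frac{91814}{171} \approx -536.92$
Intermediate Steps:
$p{\left(V,L \right)} = 1$ ($p{\left(V,L \right)} = -1 + \frac{1}{2} \cdot 4 = -1 + 2 = 1$)
$U = 29$ ($U = -7 + 1 \left(0 + 6\right)^{2} = -7 + 1 \cdot 6^{2} = -7 + 1 \cdot 36 = -7 + 36 = 29$)
$U \left(\left(3 - 20\right) + \left(- \frac{16}{9} + \frac{r{\left(-4 \right)}}{19}\right)\right) = 29 \left(\left(3 - 20\right) + \left(- \frac{16}{9} + \frac{5}{19}\right)\right) = 29 \left(-17 + \left(\left(-16\right) \frac{1}{9} + 5 \cdot \frac{1}{19}\right)\right) = 29 \left(-17 + \left(- \frac{16}{9} + \frac{5}{19}\right)\right) = 29 \left(-17 - \frac{259}{171}\right) = 29 \left(- \frac{3166}{171}\right) = - \frac{91814}{171}$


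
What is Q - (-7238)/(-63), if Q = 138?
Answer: 208/9 ≈ 23.111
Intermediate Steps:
Q - (-7238)/(-63) = 138 - (-7238)/(-63) = 138 - (-7238)*(-1)/63 = 138 - 94*11/9 = 138 - 1034/9 = 208/9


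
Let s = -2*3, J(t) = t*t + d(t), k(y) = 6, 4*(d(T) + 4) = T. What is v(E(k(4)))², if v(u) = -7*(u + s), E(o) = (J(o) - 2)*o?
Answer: 1640961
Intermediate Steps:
d(T) = -4 + T/4
J(t) = -4 + t² + t/4 (J(t) = t*t + (-4 + t/4) = t² + (-4 + t/4) = -4 + t² + t/4)
s = -6
E(o) = o*(-6 + o² + o/4) (E(o) = ((-4 + o² + o/4) - 2)*o = (-6 + o² + o/4)*o = o*(-6 + o² + o/4))
v(u) = 42 - 7*u (v(u) = -7*(u - 6) = -7*(-6 + u) = 42 - 7*u)
v(E(k(4)))² = (42 - 7*6*(-24 + 6 + 4*6²)/4)² = (42 - 7*6*(-24 + 6 + 4*36)/4)² = (42 - 7*6*(-24 + 6 + 144)/4)² = (42 - 7*6*126/4)² = (42 - 7*189)² = (42 - 1323)² = (-1281)² = 1640961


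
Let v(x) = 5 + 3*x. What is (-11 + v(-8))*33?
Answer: -990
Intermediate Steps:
(-11 + v(-8))*33 = (-11 + (5 + 3*(-8)))*33 = (-11 + (5 - 24))*33 = (-11 - 19)*33 = -30*33 = -990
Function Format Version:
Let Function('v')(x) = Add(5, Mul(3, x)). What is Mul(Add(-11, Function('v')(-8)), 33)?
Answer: -990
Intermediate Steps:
Mul(Add(-11, Function('v')(-8)), 33) = Mul(Add(-11, Add(5, Mul(3, -8))), 33) = Mul(Add(-11, Add(5, -24)), 33) = Mul(Add(-11, -19), 33) = Mul(-30, 33) = -990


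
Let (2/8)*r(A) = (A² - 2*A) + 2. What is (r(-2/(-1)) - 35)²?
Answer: 729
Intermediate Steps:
r(A) = 8 - 8*A + 4*A² (r(A) = 4*((A² - 2*A) + 2) = 4*(2 + A² - 2*A) = 8 - 8*A + 4*A²)
(r(-2/(-1)) - 35)² = ((8 - (-16)/(-1) + 4*(-2/(-1))²) - 35)² = ((8 - (-16)*(-1) + 4*(-2*(-1))²) - 35)² = ((8 - 8*2 + 4*2²) - 35)² = ((8 - 16 + 4*4) - 35)² = ((8 - 16 + 16) - 35)² = (8 - 35)² = (-27)² = 729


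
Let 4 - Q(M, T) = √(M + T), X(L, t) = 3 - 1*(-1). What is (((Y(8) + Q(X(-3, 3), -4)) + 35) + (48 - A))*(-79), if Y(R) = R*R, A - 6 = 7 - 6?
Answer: -11376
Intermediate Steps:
X(L, t) = 4 (X(L, t) = 3 + 1 = 4)
Q(M, T) = 4 - √(M + T)
A = 7 (A = 6 + (7 - 6) = 6 + 1 = 7)
Y(R) = R²
(((Y(8) + Q(X(-3, 3), -4)) + 35) + (48 - A))*(-79) = (((8² + (4 - √(4 - 4))) + 35) + (48 - 1*7))*(-79) = (((64 + (4 - √0)) + 35) + (48 - 7))*(-79) = (((64 + (4 - 1*0)) + 35) + 41)*(-79) = (((64 + (4 + 0)) + 35) + 41)*(-79) = (((64 + 4) + 35) + 41)*(-79) = ((68 + 35) + 41)*(-79) = (103 + 41)*(-79) = 144*(-79) = -11376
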